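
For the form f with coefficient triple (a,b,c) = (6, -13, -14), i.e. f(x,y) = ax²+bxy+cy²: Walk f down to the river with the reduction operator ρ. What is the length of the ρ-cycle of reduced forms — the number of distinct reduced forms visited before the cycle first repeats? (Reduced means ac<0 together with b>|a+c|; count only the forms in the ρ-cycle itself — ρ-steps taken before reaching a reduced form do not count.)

D = 505, ⌊√D⌋ = 22
descent: ρ → (-14,13,6)  [lands on river]
river: ρ → (6,11,-16)
river: ρ → (-16,21,1)
river: ρ → (1,21,-16)
river: ρ → (-16,11,6)
river: ρ → (6,13,-14)
river: ρ → (-14,15,5)
river: ρ → (5,15,-14)
ρ-cycle length = 8 (tail of 1 descent step not counted)

8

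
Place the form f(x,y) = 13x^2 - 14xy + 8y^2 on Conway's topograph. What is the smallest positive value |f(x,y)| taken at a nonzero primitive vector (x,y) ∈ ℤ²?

translate: b→12 (≡-14 mod 26), so (13,-14,8)→(13,12,7)
flip: (13,12,7)→(7,-12,13)
translate: b→2 (≡-12 mod 14), so (7,-12,13)→(7,2,8)
reduced (well bottom): (7,2,8) with a≤c, −a<b≤a
well minimum = a = 7

7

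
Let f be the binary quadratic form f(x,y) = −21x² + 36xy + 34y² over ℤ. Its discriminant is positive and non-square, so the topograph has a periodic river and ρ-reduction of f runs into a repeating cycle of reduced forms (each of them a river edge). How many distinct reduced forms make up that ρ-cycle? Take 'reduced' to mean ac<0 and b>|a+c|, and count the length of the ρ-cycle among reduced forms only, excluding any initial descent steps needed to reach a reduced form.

D = 4152, ⌊√D⌋ = 64
river: ρ → (34,32,-23)
river: ρ → (-23,60,6)
river: ρ → (6,60,-23)
river: ρ → (-23,32,34)
river: ρ → (34,36,-21)
river: ρ → (-21,48,22)
river: ρ → (22,40,-29)
river: ρ → (-29,18,33)
river: ρ → (33,48,-14)
river: ρ → (-14,64,1)
river: ρ → (1,64,-14)
river: ρ → (-14,48,33)
river: ρ → (33,18,-29)
river: ρ → (-29,40,22)
river: ρ → (22,48,-21)
river: ρ → (-21,36,34)
ρ-cycle length = 16 (tail of 0 descent steps not counted)

16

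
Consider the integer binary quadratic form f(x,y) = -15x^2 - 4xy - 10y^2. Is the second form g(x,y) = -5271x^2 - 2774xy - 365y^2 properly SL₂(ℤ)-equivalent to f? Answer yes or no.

D₁ = -584, D₂ = -584
f is negative-definite; reduce −f:
−f: flip: (15,4,10)→(10,-4,15)
−f: reduced (well bottom): (10,-4,15) with a≤c, −a<b≤a
flip sign back: reduced form of f is (-10,4,-15)
g is negative-definite; reduce −g:
−g: flip: (5271,2774,365)→(365,-2774,5271)
−g: translate: b→146 (≡-2774 mod 730), so (365,-2774,5271)→(365,146,15)
−g: flip: (365,146,15)→(15,-146,365)
−g: translate: b→4 (≡-146 mod 30), so (15,-146,365)→(15,4,10)
−g: flip: (15,4,10)→(10,-4,15)
−g: reduced (well bottom): (10,-4,15) with a≤c, −a<b≤a
flip sign back: reduced form of g is (-10,4,-15)
reduced forms (-10, 4, -15) vs (-10, 4, -15) ⇒ equivalent

yes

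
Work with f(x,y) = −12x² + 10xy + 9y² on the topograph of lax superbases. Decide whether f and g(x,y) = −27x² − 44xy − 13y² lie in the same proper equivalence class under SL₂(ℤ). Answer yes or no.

D₁ = 532, D₂ = 532
river cycle of f (length 16): (9, 8, -13), (-13, 18, 4), (4, 22, -3), (-3, 20, 11), (11, 2, -12), (-12, 22, 1), (1, 22, -12), (-12, 2, 11), (11, 20, -3), (-3, 22, 4), … (6 more)
river cycle of g (length 16): (-13, 18, 4), (4, 22, -3), (-3, 20, 11), (11, 2, -12), (-12, 22, 1), (1, 22, -12), (-12, 2, 11), (11, 20, -3), (-3, 22, 4), (4, 18, -13), … (6 more)
cycles coincide ⇒ equivalent

yes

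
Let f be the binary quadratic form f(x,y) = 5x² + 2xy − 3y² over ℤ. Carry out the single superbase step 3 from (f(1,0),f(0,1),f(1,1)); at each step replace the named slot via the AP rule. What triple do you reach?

start (5,-3,4) = (f(1,0),f(0,1),f(1,1))
replace slot 3: 2·(5+(-3)) − 4 = 0 → (5,-3,0)

5,-3,0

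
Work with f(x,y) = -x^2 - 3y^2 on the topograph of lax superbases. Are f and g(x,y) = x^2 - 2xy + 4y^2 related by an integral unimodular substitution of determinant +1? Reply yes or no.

D₁ = -12, D₂ = -12
f is negative-definite; reduce −f:
−f: reduced (well bottom): (1,0,3) with a≤c, −a<b≤a
flip sign back: reduced form of f is (-1,0,-3)
g: translate: b→0 (≡-2 mod 2), so (1,-2,4)→(1,0,3)
g: reduced (well bottom): (1,0,3) with a≤c, −a<b≤a
reduced forms (-1, 0, -3) vs (1, 0, 3) ⇒ inequivalent

no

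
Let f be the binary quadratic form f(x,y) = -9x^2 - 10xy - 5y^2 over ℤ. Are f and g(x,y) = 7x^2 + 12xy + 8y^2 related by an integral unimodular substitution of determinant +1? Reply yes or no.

D₁ = -80, D₂ = -80
f is negative-definite; reduce −f:
−f: translate: b→-8 (≡10 mod 18), so (9,10,5)→(9,-8,4)
−f: flip: (9,-8,4)→(4,8,9)
−f: translate: b→0 (≡8 mod 8), so (4,8,9)→(4,0,5)
−f: reduced (well bottom): (4,0,5) with a≤c, −a<b≤a
flip sign back: reduced form of f is (-4,0,-5)
g: translate: b→-2 (≡12 mod 14), so (7,12,8)→(7,-2,3)
g: flip: (7,-2,3)→(3,2,7)
g: reduced (well bottom): (3,2,7) with a≤c, −a<b≤a
reduced forms (-4, 0, -5) vs (3, 2, 7) ⇒ inequivalent

no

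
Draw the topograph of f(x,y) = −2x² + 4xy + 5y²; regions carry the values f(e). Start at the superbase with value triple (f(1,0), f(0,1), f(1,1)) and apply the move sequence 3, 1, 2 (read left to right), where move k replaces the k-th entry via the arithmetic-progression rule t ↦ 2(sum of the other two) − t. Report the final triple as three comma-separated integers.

start (-2,5,7) = (f(1,0),f(0,1),f(1,1))
replace slot 3: 2·((-2)+5) − 7 = -1 → (-2,5,-1)
replace slot 1: 2·(5+(-1)) − (-2) = 10 → (10,5,-1)
replace slot 2: 2·(10+(-1)) − 5 = 13 → (10,13,-1)

10,13,-1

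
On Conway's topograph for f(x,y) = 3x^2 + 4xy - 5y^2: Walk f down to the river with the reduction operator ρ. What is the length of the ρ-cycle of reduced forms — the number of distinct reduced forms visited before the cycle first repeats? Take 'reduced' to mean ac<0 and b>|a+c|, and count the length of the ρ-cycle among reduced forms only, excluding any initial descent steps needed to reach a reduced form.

D = 76, ⌊√D⌋ = 8
river: ρ → (-5,6,2)
river: ρ → (2,6,-5)
river: ρ → (-5,4,3)
river: ρ → (3,8,-1)
river: ρ → (-1,8,3)
river: ρ → (3,4,-5)
ρ-cycle length = 6 (tail of 0 descent steps not counted)

6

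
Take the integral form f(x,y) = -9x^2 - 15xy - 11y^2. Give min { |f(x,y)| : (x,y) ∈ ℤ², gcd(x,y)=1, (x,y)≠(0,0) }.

translate: b→-3 (≡15 mod 18), so (9,15,11)→(9,-3,5)
flip: (9,-3,5)→(5,3,9)
reduced (well bottom): (5,3,9) with a≤c, −a<b≤a
well minimum |f| = |-5| = 5 (negative-definite)

5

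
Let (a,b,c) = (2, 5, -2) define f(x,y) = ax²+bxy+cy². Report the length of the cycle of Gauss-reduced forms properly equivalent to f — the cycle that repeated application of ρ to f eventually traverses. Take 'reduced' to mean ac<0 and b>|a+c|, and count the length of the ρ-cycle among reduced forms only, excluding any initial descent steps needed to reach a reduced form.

D = 41, ⌊√D⌋ = 6
river: ρ → (-2,3,4)
river: ρ → (4,5,-1)
river: ρ → (-1,5,4)
river: ρ → (4,3,-2)
river: ρ → (-2,5,2)
river: ρ → (2,3,-4)
river: ρ → (-4,5,1)
river: ρ → (1,5,-4)
river: ρ → (-4,3,2)
river: ρ → (2,5,-2)
ρ-cycle length = 10 (tail of 0 descent steps not counted)

10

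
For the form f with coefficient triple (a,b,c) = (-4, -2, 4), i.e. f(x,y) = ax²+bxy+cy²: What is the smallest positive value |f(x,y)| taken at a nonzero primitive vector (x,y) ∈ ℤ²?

descent: ρ → (4,2,-4)  [lands on river]
river: ρ → (-4,6,2)
river: ρ → (2,6,-4)
river: ρ → (-4,2,4)
river: ρ → (4,6,-2)
river: ρ → (-2,6,4)
closes: descent 1, river 6
min |a| on river = 2

2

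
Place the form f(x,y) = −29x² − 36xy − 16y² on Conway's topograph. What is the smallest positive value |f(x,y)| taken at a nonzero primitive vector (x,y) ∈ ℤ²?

translate: b→-22 (≡36 mod 58), so (29,36,16)→(29,-22,9)
flip: (29,-22,9)→(9,22,29)
translate: b→4 (≡22 mod 18), so (9,22,29)→(9,4,16)
reduced (well bottom): (9,4,16) with a≤c, −a<b≤a
well minimum |f| = |-9| = 9 (negative-definite)

9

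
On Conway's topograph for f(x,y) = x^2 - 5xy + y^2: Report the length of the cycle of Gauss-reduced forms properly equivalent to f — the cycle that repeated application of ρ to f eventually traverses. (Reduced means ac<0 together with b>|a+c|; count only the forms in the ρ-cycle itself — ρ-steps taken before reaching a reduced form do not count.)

D = 21, ⌊√D⌋ = 4
descent: ρ → (1,3,-3)  [lands on river]
river: ρ → (-3,3,1)
ρ-cycle length = 2 (tail of 1 descent step not counted)

2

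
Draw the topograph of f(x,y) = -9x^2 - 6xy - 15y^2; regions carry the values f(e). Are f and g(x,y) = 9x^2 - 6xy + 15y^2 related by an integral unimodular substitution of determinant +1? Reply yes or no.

D₁ = -504, D₂ = -504
f is negative-definite; reduce −f:
−f: reduced (well bottom): (9,6,15) with a≤c, −a<b≤a
flip sign back: reduced form of f is (-9,-6,-15)
g: reduced (well bottom): (9,-6,15) with a≤c, −a<b≤a
reduced forms (-9, -6, -15) vs (9, -6, 15) ⇒ inequivalent

no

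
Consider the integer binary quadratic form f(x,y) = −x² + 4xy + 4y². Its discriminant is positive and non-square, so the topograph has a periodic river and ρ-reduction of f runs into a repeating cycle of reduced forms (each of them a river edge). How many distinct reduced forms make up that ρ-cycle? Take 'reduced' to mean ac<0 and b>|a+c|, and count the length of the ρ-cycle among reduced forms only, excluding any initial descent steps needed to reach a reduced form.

D = 32, ⌊√D⌋ = 5
river: ρ → (4,4,-1)
river: ρ → (-1,4,4)
ρ-cycle length = 2 (tail of 0 descent steps not counted)

2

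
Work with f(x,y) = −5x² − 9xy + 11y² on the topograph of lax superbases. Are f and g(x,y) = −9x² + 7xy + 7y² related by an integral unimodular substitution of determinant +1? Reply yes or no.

D₁ = 301, D₂ = 301
river cycle of f (length 10): (11, 9, -5), (-5, 11, 9), (9, 7, -7), (-7, 7, 9), (9, 11, -5), (-5, 9, 11), (11, 13, -3), (-3, 17, 1), (1, 17, -3), (-3, 13, 11)
river cycle of g (length 10): (7, 7, -9), (-9, 11, 5), (5, 9, -11), (-11, 13, 3), (3, 17, -1), (-1, 17, 3), (3, 13, -11), (-11, 9, 5), (5, 11, -9), (-9, 7, 7)
cycles differ ⇒ inequivalent

no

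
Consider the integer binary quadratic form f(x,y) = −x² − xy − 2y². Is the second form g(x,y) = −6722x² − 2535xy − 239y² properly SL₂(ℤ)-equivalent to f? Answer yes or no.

D₁ = -7, D₂ = -7
f is negative-definite; reduce −f:
−f: reduced (well bottom): (1,1,2) with a≤c, −a<b≤a
flip sign back: reduced form of f is (-1,-1,-2)
g is negative-definite; reduce −g:
−g: flip: (6722,2535,239)→(239,-2535,6722)
−g: translate: b→-145 (≡-2535 mod 478), so (239,-2535,6722)→(239,-145,22)
−g: flip: (239,-145,22)→(22,145,239)
−g: translate: b→13 (≡145 mod 44), so (22,145,239)→(22,13,2)
−g: flip: (22,13,2)→(2,-13,22)
−g: translate: b→-1 (≡-13 mod 4), so (2,-13,22)→(2,-1,1)
−g: flip: (2,-1,1)→(1,1,2)
−g: reduced (well bottom): (1,1,2) with a≤c, −a<b≤a
flip sign back: reduced form of g is (-1,-1,-2)
reduced forms (-1, -1, -2) vs (-1, -1, -2) ⇒ equivalent

yes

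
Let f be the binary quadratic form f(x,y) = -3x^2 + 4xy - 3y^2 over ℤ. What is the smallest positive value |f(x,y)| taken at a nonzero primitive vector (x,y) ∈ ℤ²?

translate: b→2 (≡-4 mod 6), so (3,-4,3)→(3,2,2)
flip: (3,2,2)→(2,-2,3)
translate: b→2 (≡-2 mod 4), so (2,-2,3)→(2,2,3)
reduced (well bottom): (2,2,3) with a≤c, −a<b≤a
well minimum |f| = |-2| = 2 (negative-definite)

2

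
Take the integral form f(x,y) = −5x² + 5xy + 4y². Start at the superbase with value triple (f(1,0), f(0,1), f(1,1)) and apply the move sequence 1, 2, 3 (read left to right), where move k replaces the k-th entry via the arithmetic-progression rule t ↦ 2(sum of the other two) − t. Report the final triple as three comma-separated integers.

start (-5,4,4) = (f(1,0),f(0,1),f(1,1))
replace slot 1: 2·(4+4) − (-5) = 21 → (21,4,4)
replace slot 2: 2·(21+4) − 4 = 46 → (21,46,4)
replace slot 3: 2·(21+46) − 4 = 130 → (21,46,130)

21,46,130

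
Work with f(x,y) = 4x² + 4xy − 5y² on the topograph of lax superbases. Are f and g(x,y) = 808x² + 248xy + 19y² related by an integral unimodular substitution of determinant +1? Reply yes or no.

D₁ = 96, D₂ = 96
river cycle of f (length 4): (-5, 6, 3), (3, 6, -5), (-5, 4, 4), (4, 4, -5)
river cycle of g (length 4): (3, 6, -5), (-5, 4, 4), (4, 4, -5), (-5, 6, 3)
cycles coincide ⇒ equivalent

yes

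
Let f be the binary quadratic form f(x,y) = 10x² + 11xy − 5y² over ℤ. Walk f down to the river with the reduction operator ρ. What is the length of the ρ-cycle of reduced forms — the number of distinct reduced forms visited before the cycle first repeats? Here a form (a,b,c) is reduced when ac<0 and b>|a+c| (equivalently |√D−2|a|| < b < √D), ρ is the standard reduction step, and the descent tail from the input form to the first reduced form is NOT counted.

D = 321, ⌊√D⌋ = 17
river: ρ → (-5,9,12)
river: ρ → (12,15,-2)
river: ρ → (-2,17,4)
river: ρ → (4,15,-6)
river: ρ → (-6,9,10)
river: ρ → (10,11,-5)
ρ-cycle length = 6 (tail of 0 descent steps not counted)

6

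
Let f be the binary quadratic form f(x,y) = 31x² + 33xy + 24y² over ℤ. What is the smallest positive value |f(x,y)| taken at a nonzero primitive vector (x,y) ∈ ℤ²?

translate: b→-29 (≡33 mod 62), so (31,33,24)→(31,-29,22)
flip: (31,-29,22)→(22,29,31)
translate: b→-15 (≡29 mod 44), so (22,29,31)→(22,-15,24)
reduced (well bottom): (22,-15,24) with a≤c, −a<b≤a
well minimum = a = 22

22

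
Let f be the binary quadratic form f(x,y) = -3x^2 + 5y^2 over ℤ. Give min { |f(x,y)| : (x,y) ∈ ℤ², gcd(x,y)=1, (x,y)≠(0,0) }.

descent: ρ → (5,0,-3)
descent: ρ → (-3,6,2)  [lands on river]
river: ρ → (2,6,-3)
closes: descent 2, river 2
min |a| on river = 2

2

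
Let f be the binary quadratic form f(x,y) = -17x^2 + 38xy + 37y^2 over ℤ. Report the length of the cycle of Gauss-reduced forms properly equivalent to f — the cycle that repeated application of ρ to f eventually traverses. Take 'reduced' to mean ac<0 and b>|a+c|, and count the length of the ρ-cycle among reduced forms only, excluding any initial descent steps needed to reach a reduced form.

D = 3960, ⌊√D⌋ = 62
river: ρ → (37,36,-18)
river: ρ → (-18,36,37)
river: ρ → (37,38,-17)
river: ρ → (-17,30,45)
river: ρ → (45,60,-2)
river: ρ → (-2,60,45)
river: ρ → (45,30,-17)
river: ρ → (-17,38,37)
ρ-cycle length = 8 (tail of 0 descent steps not counted)

8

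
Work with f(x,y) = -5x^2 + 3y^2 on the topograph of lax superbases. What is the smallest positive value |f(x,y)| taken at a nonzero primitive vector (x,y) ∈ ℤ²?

descent: ρ → (3,6,-2)  [lands on river]
river: ρ → (-2,6,3)
closes: descent 1, river 2
min |a| on river = 2

2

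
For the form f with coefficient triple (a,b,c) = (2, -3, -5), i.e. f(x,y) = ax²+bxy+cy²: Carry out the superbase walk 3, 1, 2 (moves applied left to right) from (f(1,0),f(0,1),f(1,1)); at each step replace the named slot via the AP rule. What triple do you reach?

start (2,-5,-6) = (f(1,0),f(0,1),f(1,1))
replace slot 3: 2·(2+(-5)) − (-6) = 0 → (2,-5,0)
replace slot 1: 2·((-5)+0) − 2 = -12 → (-12,-5,0)
replace slot 2: 2·((-12)+0) − (-5) = -19 → (-12,-19,0)

-12,-19,0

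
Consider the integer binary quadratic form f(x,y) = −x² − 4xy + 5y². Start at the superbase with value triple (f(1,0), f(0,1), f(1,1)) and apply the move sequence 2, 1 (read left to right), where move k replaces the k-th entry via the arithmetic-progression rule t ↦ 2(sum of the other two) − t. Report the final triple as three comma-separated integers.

start (-1,5,0) = (f(1,0),f(0,1),f(1,1))
replace slot 2: 2·((-1)+0) − 5 = -7 → (-1,-7,0)
replace slot 1: 2·((-7)+0) − (-1) = -13 → (-13,-7,0)

-13,-7,0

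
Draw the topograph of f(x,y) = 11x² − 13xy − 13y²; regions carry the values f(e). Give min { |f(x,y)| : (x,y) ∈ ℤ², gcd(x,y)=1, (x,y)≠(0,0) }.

descent: ρ → (-13,13,11)  [lands on river]
river: ρ → (11,9,-15)
river: ρ → (-15,21,5)
river: ρ → (5,19,-19)
river: ρ → (-19,19,5)
river: ρ → (5,21,-15)
river: ρ → (-15,9,11)
river: ρ → (11,13,-13)
closes: descent 1, river 8
min |a| on river = 5

5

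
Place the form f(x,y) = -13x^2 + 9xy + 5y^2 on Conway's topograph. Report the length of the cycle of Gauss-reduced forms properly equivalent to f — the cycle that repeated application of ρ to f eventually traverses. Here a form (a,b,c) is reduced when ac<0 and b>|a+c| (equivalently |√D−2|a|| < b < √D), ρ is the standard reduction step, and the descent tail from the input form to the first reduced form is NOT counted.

D = 341, ⌊√D⌋ = 18
river: ρ → (5,11,-11)
river: ρ → (-11,11,5)
river: ρ → (5,9,-13)
river: ρ → (-13,17,1)
river: ρ → (1,17,-13)
river: ρ → (-13,9,5)
ρ-cycle length = 6 (tail of 0 descent steps not counted)

6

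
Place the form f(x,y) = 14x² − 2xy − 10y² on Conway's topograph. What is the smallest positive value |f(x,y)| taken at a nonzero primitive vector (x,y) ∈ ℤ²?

descent: ρ → (-10,22,2)  [lands on river]
river: ρ → (2,22,-10)
river: ρ → (-10,18,6)
river: ρ → (6,18,-10)
closes: descent 1, river 4
min |a| on river = 2

2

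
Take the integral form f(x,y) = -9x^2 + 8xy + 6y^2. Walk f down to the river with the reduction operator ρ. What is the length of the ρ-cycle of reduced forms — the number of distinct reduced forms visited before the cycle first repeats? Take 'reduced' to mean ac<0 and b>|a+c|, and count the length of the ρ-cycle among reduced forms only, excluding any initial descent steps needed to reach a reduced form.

D = 280, ⌊√D⌋ = 16
river: ρ → (6,16,-1)
river: ρ → (-1,16,6)
river: ρ → (6,8,-9)
river: ρ → (-9,10,5)
river: ρ → (5,10,-9)
river: ρ → (-9,8,6)
ρ-cycle length = 6 (tail of 0 descent steps not counted)

6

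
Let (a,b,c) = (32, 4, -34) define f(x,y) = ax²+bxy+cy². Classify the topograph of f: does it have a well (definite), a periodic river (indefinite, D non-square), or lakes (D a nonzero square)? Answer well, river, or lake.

D = b²−4ac = 4² − 4·32·(-34) = 4368
D > 0 non-square ⇒ indefinite ⇒ periodic river

river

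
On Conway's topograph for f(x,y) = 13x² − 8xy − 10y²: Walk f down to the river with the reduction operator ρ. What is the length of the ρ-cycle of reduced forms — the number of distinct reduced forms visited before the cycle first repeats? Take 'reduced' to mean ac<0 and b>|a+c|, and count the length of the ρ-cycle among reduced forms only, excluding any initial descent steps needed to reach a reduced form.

D = 584, ⌊√D⌋ = 24
descent: ρ → (-10,8,13)  [lands on river]
river: ρ → (13,18,-5)
river: ρ → (-5,22,5)
river: ρ → (5,18,-13)
river: ρ → (-13,8,10)
river: ρ → (10,12,-11)
river: ρ → (-11,10,11)
river: ρ → (11,12,-10)
ρ-cycle length = 8 (tail of 1 descent step not counted)

8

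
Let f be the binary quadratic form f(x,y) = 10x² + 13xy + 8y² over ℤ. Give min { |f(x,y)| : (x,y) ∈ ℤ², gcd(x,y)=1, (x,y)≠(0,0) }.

translate: b→-7 (≡13 mod 20), so (10,13,8)→(10,-7,5)
flip: (10,-7,5)→(5,7,10)
translate: b→-3 (≡7 mod 10), so (5,7,10)→(5,-3,8)
reduced (well bottom): (5,-3,8) with a≤c, −a<b≤a
well minimum = a = 5

5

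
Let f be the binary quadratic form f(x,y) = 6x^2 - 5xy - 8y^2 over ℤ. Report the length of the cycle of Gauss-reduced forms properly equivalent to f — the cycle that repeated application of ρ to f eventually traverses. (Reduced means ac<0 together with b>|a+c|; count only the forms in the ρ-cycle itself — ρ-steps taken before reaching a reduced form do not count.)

D = 217, ⌊√D⌋ = 14
descent: ρ → (-8,5,6)  [lands on river]
river: ρ → (6,7,-7)
river: ρ → (-7,7,6)
river: ρ → (6,5,-8)
river: ρ → (-8,11,3)
river: ρ → (3,13,-4)
river: ρ → (-4,11,6)
river: ρ → (6,13,-2)
river: ρ → (-2,11,12)
river: ρ → (12,13,-1)
river: ρ → (-1,13,12)
river: ρ → (12,11,-2)
river: ρ → (-2,13,6)
river: ρ → (6,11,-4)
river: ρ → (-4,13,3)
river: ρ → (3,11,-8)
ρ-cycle length = 16 (tail of 1 descent step not counted)

16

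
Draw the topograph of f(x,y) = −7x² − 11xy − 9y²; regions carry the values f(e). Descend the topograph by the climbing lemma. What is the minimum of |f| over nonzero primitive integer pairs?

translate: b→-3 (≡11 mod 14), so (7,11,9)→(7,-3,5)
flip: (7,-3,5)→(5,3,7)
reduced (well bottom): (5,3,7) with a≤c, −a<b≤a
well minimum |f| = |-5| = 5 (negative-definite)

5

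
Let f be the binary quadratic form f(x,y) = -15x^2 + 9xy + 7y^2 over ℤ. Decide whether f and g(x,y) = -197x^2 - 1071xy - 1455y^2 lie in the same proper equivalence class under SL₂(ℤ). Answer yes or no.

D₁ = 501, D₂ = 501
river cycle of f (length 8): (7, 19, -5), (-5, 21, 3), (3, 21, -5), (-5, 19, 7), (7, 9, -15), (-15, 21, 1), (1, 21, -15), (-15, 9, 7)
river cycle of g (length 8): (-15, 9, 7), (7, 19, -5), (-5, 21, 3), (3, 21, -5), (-5, 19, 7), (7, 9, -15), (-15, 21, 1), (1, 21, -15)
cycles coincide ⇒ equivalent

yes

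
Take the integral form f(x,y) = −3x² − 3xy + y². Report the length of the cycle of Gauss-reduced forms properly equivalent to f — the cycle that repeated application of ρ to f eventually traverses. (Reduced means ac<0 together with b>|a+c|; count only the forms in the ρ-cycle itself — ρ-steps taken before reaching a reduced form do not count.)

D = 21, ⌊√D⌋ = 4
descent: ρ → (1,3,-3)  [lands on river]
river: ρ → (-3,3,1)
ρ-cycle length = 2 (tail of 1 descent step not counted)

2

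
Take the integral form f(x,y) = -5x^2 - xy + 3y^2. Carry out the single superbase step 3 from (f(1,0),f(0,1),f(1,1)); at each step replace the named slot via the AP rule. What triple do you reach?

start (-5,3,-3) = (f(1,0),f(0,1),f(1,1))
replace slot 3: 2·((-5)+3) − (-3) = -1 → (-5,3,-1)

-5,3,-1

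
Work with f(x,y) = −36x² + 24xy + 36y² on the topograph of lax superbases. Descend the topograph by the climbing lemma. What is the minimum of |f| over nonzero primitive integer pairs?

river: ρ → (36,48,-24)
river: ρ → (-24,48,36)
river: ρ → (36,24,-36)
river: ρ → (-36,48,24)
river: ρ → (24,48,-36)
river: ρ → (-36,24,36)
closes: descent 0, river 6
min |a| on river = 24

24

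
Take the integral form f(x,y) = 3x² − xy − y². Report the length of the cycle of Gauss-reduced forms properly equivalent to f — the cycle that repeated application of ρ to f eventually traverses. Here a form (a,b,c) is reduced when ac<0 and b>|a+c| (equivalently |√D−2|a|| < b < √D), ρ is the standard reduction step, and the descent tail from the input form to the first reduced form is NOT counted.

D = 13, ⌊√D⌋ = 3
descent: ρ → (-1,3,1)  [lands on river]
river: ρ → (1,3,-1)
ρ-cycle length = 2 (tail of 1 descent step not counted)

2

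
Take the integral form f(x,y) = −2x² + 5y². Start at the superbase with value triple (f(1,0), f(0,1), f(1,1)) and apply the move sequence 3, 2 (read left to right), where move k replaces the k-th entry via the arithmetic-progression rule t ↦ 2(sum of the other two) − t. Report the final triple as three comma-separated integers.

start (-2,5,3) = (f(1,0),f(0,1),f(1,1))
replace slot 3: 2·((-2)+5) − 3 = 3 → (-2,5,3)
replace slot 2: 2·((-2)+3) − 5 = -3 → (-2,-3,3)

-2,-3,3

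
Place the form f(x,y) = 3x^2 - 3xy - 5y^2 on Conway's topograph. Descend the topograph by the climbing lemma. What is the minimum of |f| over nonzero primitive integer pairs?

descent: ρ → (-5,3,3)  [lands on river]
river: ρ → (3,3,-5)
river: ρ → (-5,7,1)
river: ρ → (1,7,-5)
closes: descent 1, river 4
min |a| on river = 1

1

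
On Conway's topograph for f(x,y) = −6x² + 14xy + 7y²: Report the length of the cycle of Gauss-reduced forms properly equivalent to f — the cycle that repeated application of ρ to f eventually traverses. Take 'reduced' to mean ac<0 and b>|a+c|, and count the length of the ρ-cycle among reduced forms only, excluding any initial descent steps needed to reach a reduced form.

D = 364, ⌊√D⌋ = 19
river: ρ → (7,14,-6)
river: ρ → (-6,10,11)
river: ρ → (11,12,-5)
river: ρ → (-5,18,2)
river: ρ → (2,18,-5)
river: ρ → (-5,12,11)
river: ρ → (11,10,-6)
river: ρ → (-6,14,7)
ρ-cycle length = 8 (tail of 0 descent steps not counted)

8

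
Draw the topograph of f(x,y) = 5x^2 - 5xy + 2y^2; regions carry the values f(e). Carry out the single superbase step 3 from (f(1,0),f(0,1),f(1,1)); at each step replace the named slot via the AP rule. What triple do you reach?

start (5,2,2) = (f(1,0),f(0,1),f(1,1))
replace slot 3: 2·(5+2) − 2 = 12 → (5,2,12)

5,2,12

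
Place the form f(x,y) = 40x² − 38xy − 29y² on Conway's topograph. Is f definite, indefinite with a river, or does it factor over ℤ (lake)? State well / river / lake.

D = b²−4ac = (-38)² − 4·40·(-29) = 6084
D = 78² is a perfect square ⇒ form factors over ℤ ⇒ lakes

lake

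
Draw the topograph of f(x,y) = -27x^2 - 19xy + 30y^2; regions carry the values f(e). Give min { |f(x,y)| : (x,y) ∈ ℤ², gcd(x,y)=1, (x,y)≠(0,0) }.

descent: ρ → (30,19,-27)  [lands on river]
river: ρ → (-27,35,22)
river: ρ → (22,53,-9)
river: ρ → (-9,55,16)
river: ρ → (16,41,-30)
river: ρ → (-30,19,27)
river: ρ → (27,35,-22)
river: ρ → (-22,53,9)
river: ρ → (9,55,-16)
river: ρ → (-16,41,30)
closes: descent 1, river 10
min |a| on river = 9

9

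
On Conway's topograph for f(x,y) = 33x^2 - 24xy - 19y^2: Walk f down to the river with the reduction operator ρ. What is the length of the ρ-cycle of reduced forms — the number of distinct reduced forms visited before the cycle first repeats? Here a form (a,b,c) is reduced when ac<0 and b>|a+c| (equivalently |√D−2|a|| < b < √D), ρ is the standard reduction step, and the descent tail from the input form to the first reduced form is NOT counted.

D = 3084, ⌊√D⌋ = 55
descent: ρ → (-19,24,33)  [lands on river]
river: ρ → (33,42,-10)
river: ρ → (-10,38,41)
river: ρ → (41,44,-7)
river: ρ → (-7,54,6)
river: ρ → (6,54,-7)
river: ρ → (-7,44,41)
river: ρ → (41,38,-10)
river: ρ → (-10,42,33)
river: ρ → (33,24,-19)
river: ρ → (-19,52,5)
river: ρ → (5,48,-39)
river: ρ → (-39,30,14)
river: ρ → (14,54,-3)
river: ρ → (-3,54,14)
river: ρ → (14,30,-39)
river: ρ → (-39,48,5)
river: ρ → (5,52,-19)
ρ-cycle length = 18 (tail of 1 descent step not counted)

18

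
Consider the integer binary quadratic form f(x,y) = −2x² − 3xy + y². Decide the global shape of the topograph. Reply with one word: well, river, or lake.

D = b²−4ac = (-3)² − 4·(-2)·1 = 17
D > 0 non-square ⇒ indefinite ⇒ periodic river

river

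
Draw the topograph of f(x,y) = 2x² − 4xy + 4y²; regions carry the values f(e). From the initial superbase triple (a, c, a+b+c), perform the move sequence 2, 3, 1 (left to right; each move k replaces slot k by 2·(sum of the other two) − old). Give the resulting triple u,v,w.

start (2,4,2) = (f(1,0),f(0,1),f(1,1))
replace slot 2: 2·(2+2) − 4 = 4 → (2,4,2)
replace slot 3: 2·(2+4) − 2 = 10 → (2,4,10)
replace slot 1: 2·(4+10) − 2 = 26 → (26,4,10)

26,4,10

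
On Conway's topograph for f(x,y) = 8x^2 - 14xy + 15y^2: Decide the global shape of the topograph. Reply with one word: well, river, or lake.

D = b²−4ac = (-14)² − 4·8·15 = -284
D < 0 ⇒ definite ⇒ every region one sign ⇒ single well

well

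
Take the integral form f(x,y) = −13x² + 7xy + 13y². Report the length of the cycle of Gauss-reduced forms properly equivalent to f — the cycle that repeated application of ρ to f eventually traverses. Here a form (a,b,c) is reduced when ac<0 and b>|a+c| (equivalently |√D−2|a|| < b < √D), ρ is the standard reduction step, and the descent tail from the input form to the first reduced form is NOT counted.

D = 725, ⌊√D⌋ = 26
river: ρ → (13,19,-7)
river: ρ → (-7,23,7)
river: ρ → (7,19,-13)
river: ρ → (-13,7,13)
ρ-cycle length = 4 (tail of 0 descent steps not counted)

4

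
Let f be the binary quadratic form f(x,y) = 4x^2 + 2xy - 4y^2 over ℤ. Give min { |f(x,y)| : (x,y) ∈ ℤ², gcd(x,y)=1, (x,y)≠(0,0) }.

river: ρ → (-4,6,2)
river: ρ → (2,6,-4)
river: ρ → (-4,2,4)
river: ρ → (4,6,-2)
river: ρ → (-2,6,4)
river: ρ → (4,2,-4)
closes: descent 0, river 6
min |a| on river = 2

2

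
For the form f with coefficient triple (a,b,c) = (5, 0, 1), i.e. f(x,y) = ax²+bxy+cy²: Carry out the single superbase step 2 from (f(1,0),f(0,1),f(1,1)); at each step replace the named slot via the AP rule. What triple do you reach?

start (5,1,6) = (f(1,0),f(0,1),f(1,1))
replace slot 2: 2·(5+6) − 1 = 21 → (5,21,6)

5,21,6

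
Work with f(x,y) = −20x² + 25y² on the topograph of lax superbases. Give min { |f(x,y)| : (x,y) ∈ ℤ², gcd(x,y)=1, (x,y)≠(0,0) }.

descent: ρ → (25,0,-20)
descent: ρ → (-20,40,5)  [lands on river]
river: ρ → (5,40,-20)
closes: descent 2, river 2
min |a| on river = 5

5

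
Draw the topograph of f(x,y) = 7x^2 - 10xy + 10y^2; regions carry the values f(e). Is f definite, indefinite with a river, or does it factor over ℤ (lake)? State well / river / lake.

D = b²−4ac = (-10)² − 4·7·10 = -180
D < 0 ⇒ definite ⇒ every region one sign ⇒ single well

well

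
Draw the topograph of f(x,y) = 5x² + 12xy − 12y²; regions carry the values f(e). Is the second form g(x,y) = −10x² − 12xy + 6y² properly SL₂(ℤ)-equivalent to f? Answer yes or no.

D₁ = 384, D₂ = 384
river cycle of f (length 4): (-12, 12, 5), (5, 18, -3), (-3, 18, 5), (5, 12, -12)
river cycle of g (length 4): (6, 12, -10), (-10, 8, 8), (8, 8, -10), (-10, 12, 6)
cycles differ ⇒ inequivalent

no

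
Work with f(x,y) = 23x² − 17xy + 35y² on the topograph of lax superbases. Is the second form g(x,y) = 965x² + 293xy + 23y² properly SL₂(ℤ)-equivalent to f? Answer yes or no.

D₁ = -2931, D₂ = -2931
f: reduced (well bottom): (23,-17,35) with a≤c, −a<b≤a
g: flip: (965,293,23)→(23,-293,965)
g: translate: b→-17 (≡-293 mod 46), so (23,-293,965)→(23,-17,35)
g: reduced (well bottom): (23,-17,35) with a≤c, −a<b≤a
reduced forms (23, -17, 35) vs (23, -17, 35) ⇒ equivalent

yes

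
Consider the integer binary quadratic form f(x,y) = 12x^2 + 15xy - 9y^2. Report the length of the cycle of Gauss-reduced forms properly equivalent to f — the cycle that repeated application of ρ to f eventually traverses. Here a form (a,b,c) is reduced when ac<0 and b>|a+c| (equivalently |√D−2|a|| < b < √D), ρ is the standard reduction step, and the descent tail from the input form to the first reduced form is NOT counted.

D = 657, ⌊√D⌋ = 25
river: ρ → (-9,21,6)
river: ρ → (6,15,-18)
river: ρ → (-18,21,3)
river: ρ → (3,21,-18)
river: ρ → (-18,15,6)
river: ρ → (6,21,-9)
river: ρ → (-9,15,12)
river: ρ → (12,9,-12)
river: ρ → (-12,15,9)
river: ρ → (9,21,-6)
river: ρ → (-6,15,18)
river: ρ → (18,21,-3)
river: ρ → (-3,21,18)
river: ρ → (18,15,-6)
river: ρ → (-6,21,9)
river: ρ → (9,15,-12)
river: ρ → (-12,9,12)
river: ρ → (12,15,-9)
ρ-cycle length = 18 (tail of 0 descent steps not counted)

18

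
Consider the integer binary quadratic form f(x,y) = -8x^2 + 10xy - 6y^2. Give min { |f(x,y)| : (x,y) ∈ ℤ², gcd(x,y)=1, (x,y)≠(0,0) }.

translate: b→6 (≡-10 mod 16), so (8,-10,6)→(8,6,4)
flip: (8,6,4)→(4,-6,8)
translate: b→2 (≡-6 mod 8), so (4,-6,8)→(4,2,6)
reduced (well bottom): (4,2,6) with a≤c, −a<b≤a
well minimum |f| = |-4| = 4 (negative-definite)

4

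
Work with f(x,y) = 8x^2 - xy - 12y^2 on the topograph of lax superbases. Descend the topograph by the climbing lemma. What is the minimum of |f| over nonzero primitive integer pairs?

descent: ρ → (-12,1,8)
descent: ρ → (8,15,-5)  [lands on river]
river: ρ → (-5,15,8)
river: ρ → (8,17,-3)
river: ρ → (-3,19,2)
river: ρ → (2,17,-12)
river: ρ → (-12,7,7)
river: ρ → (7,7,-12)
river: ρ → (-12,17,2)
river: ρ → (2,19,-3)
river: ρ → (-3,17,8)
closes: descent 2, river 10
min |a| on river = 2

2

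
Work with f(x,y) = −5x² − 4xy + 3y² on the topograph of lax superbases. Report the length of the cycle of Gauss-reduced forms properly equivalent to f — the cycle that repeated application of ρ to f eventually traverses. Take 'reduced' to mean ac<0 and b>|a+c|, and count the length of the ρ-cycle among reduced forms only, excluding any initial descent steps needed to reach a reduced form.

D = 76, ⌊√D⌋ = 8
descent: ρ → (3,4,-5)  [lands on river]
river: ρ → (-5,6,2)
river: ρ → (2,6,-5)
river: ρ → (-5,4,3)
river: ρ → (3,8,-1)
river: ρ → (-1,8,3)
ρ-cycle length = 6 (tail of 1 descent step not counted)

6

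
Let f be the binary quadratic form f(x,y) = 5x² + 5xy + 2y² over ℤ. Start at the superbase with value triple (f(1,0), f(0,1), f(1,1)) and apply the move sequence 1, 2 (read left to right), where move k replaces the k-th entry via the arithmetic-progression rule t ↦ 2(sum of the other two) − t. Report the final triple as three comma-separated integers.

start (5,2,12) = (f(1,0),f(0,1),f(1,1))
replace slot 1: 2·(2+12) − 5 = 23 → (23,2,12)
replace slot 2: 2·(23+12) − 2 = 68 → (23,68,12)

23,68,12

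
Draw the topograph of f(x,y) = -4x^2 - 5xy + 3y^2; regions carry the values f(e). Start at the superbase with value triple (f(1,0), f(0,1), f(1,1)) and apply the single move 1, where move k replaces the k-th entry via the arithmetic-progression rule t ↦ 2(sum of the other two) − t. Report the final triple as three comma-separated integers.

start (-4,3,-6) = (f(1,0),f(0,1),f(1,1))
replace slot 1: 2·(3+(-6)) − (-4) = -2 → (-2,3,-6)

-2,3,-6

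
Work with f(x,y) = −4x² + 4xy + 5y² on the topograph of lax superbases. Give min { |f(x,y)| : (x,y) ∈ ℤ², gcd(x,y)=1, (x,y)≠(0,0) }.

river: ρ → (5,6,-3)
river: ρ → (-3,6,5)
river: ρ → (5,4,-4)
river: ρ → (-4,4,5)
closes: descent 0, river 4
min |a| on river = 3

3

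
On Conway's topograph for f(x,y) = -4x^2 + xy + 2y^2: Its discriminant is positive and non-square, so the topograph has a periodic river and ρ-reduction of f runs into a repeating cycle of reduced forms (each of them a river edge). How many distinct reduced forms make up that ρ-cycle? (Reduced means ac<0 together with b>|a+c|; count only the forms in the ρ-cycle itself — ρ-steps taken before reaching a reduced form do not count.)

D = 33, ⌊√D⌋ = 5
descent: ρ → (2,3,-3)  [lands on river]
river: ρ → (-3,3,2)
river: ρ → (2,5,-1)
river: ρ → (-1,5,2)
ρ-cycle length = 4 (tail of 1 descent step not counted)

4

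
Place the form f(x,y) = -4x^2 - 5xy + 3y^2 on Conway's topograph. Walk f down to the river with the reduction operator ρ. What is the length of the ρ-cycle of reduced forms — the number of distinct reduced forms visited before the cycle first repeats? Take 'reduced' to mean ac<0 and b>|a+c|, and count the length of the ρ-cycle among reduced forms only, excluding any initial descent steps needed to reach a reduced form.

D = 73, ⌊√D⌋ = 8
descent: ρ → (3,5,-4)  [lands on river]
river: ρ → (-4,3,4)
river: ρ → (4,5,-3)
river: ρ → (-3,7,2)
river: ρ → (2,5,-6)
river: ρ → (-6,7,1)
river: ρ → (1,7,-6)
river: ρ → (-6,5,2)
river: ρ → (2,7,-3)
river: ρ → (-3,5,4)
river: ρ → (4,3,-4)
river: ρ → (-4,5,3)
river: ρ → (3,7,-2)
river: ρ → (-2,5,6)
river: ρ → (6,7,-1)
river: ρ → (-1,7,6)
river: ρ → (6,5,-2)
river: ρ → (-2,7,3)
ρ-cycle length = 18 (tail of 1 descent step not counted)

18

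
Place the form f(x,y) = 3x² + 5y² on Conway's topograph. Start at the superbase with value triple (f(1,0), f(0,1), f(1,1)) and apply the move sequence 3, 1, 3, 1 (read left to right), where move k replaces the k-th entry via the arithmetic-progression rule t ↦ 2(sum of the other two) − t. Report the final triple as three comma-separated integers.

start (3,5,8) = (f(1,0),f(0,1),f(1,1))
replace slot 3: 2·(3+5) − 8 = 8 → (3,5,8)
replace slot 1: 2·(5+8) − 3 = 23 → (23,5,8)
replace slot 3: 2·(23+5) − 8 = 48 → (23,5,48)
replace slot 1: 2·(5+48) − 23 = 83 → (83,5,48)

83,5,48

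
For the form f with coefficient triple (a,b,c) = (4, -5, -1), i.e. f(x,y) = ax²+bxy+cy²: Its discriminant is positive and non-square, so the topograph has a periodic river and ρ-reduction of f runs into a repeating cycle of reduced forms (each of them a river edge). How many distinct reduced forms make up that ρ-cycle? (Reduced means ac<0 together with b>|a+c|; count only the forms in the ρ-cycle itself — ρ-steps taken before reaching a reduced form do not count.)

D = 41, ⌊√D⌋ = 6
descent: ρ → (-1,5,4)  [lands on river]
river: ρ → (4,3,-2)
river: ρ → (-2,5,2)
river: ρ → (2,3,-4)
river: ρ → (-4,5,1)
river: ρ → (1,5,-4)
river: ρ → (-4,3,2)
river: ρ → (2,5,-2)
river: ρ → (-2,3,4)
river: ρ → (4,5,-1)
ρ-cycle length = 10 (tail of 1 descent step not counted)

10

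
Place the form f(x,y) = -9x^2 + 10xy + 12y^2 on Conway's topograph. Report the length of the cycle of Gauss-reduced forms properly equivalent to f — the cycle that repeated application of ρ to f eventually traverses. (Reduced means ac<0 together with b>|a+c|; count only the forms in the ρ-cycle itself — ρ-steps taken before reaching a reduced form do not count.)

D = 532, ⌊√D⌋ = 23
river: ρ → (12,14,-7)
river: ρ → (-7,14,12)
river: ρ → (12,10,-9)
river: ρ → (-9,8,13)
river: ρ → (13,18,-4)
river: ρ → (-4,22,3)
river: ρ → (3,20,-11)
river: ρ → (-11,2,12)
river: ρ → (12,22,-1)
river: ρ → (-1,22,12)
river: ρ → (12,2,-11)
river: ρ → (-11,20,3)
river: ρ → (3,22,-4)
river: ρ → (-4,18,13)
river: ρ → (13,8,-9)
river: ρ → (-9,10,12)
ρ-cycle length = 16 (tail of 0 descent steps not counted)

16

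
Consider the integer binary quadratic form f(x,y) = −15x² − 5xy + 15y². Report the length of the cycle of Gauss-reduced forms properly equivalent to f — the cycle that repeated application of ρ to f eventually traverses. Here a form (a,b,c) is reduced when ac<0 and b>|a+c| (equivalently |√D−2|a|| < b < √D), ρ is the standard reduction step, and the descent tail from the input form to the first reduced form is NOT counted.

D = 925, ⌊√D⌋ = 30
descent: ρ → (15,5,-15)  [lands on river]
river: ρ → (-15,25,5)
river: ρ → (5,25,-15)
river: ρ → (-15,5,15)
river: ρ → (15,25,-5)
river: ρ → (-5,25,15)
ρ-cycle length = 6 (tail of 1 descent step not counted)

6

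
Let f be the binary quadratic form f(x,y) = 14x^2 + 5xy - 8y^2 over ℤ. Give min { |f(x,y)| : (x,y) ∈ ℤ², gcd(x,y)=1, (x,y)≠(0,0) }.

descent: ρ → (-8,11,11)  [lands on river]
river: ρ → (11,11,-8)
river: ρ → (-8,21,1)
river: ρ → (1,21,-8)
closes: descent 1, river 4
min |a| on river = 1

1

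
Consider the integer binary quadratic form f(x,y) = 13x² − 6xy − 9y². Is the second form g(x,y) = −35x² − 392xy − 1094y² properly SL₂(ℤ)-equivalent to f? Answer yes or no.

D₁ = 504, D₂ = 504
river cycle of f (length 10): (-9, 6, 13), (13, 20, -2), (-2, 20, 13), (13, 6, -9), (-9, 12, 10), (10, 8, -11), (-11, 14, 7), (7, 14, -11), (-11, 8, 10), (10, 12, -9)
river cycle of g (length 10): (-2, 20, 13), (13, 6, -9), (-9, 12, 10), (10, 8, -11), (-11, 14, 7), (7, 14, -11), (-11, 8, 10), (10, 12, -9), (-9, 6, 13), (13, 20, -2)
cycles coincide ⇒ equivalent

yes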